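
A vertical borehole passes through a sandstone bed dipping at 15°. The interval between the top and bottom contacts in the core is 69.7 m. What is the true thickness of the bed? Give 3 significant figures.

67.3 m

True thickness t = h · cos(dip) = 69.7 × cos 15°
t = 69.7 × 0.9659 = 67.325 m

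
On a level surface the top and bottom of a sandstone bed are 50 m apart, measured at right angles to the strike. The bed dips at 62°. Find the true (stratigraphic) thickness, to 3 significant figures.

True thickness t = w · sin(dip) = 50 × sin 62°
t = 50 × 0.8829 = 44.147 m

44.1 m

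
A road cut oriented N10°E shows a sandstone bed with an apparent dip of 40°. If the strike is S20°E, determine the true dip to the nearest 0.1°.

β = acute angle between strike S20°E and section N10°E = 30°.
tan δ = tan α / sin β = tan 40° / sin 30° = 0.8391 / 0.5000 = 1.6782
δ = arctan(1.6782) = 59.21°

59.2°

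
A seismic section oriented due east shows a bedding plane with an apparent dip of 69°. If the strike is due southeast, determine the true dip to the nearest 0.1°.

β = acute angle between strike due southeast and section due east = 45°.
tan δ = tan α / sin β = tan 69° / sin 45° = 2.6051 / 0.7071 = 3.6842
true dip = arctan 3.6842 = 74.81°

74.8°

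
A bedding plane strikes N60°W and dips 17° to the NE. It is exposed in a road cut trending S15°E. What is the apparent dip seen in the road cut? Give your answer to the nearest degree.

12°

The strike is N60°W and the section trends S15°E; the acute angle between them is β = 45°.
tan α = tan 17° × sin 45° = 0.3057 × 0.7071 = 0.2162
α = arctan(0.2162) = 12.20°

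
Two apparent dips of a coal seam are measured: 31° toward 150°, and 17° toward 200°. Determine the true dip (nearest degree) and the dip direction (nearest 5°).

The two traces are lines in the plane: v₁ = (sin 150°·cos 31°, cos 150°·cos 31°, −sin 31°), v₂ = (sin 200°·cos 17°, cos 200°·cos 17°, −sin 17°).
n = v₁ × v₂ = (0.246, -0.294, 0.628) (taken with n_z > 0).
Dip δ = arctan(|n_h|/n_z) = arctan(0.383/0.628) = 31.4°.
The horizontal component of n points toward azimuth atan2(n_x, n_y) = 140°, the dip direction.

true dip 31°, dip direction 140°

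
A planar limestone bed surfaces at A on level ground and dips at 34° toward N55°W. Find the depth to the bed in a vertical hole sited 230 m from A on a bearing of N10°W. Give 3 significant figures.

The hole lies 45° from the dip direction, so the down-dip offset is 230 × cos 45° = 162.63 m.
Depth = down-dip offset × tan(dip) = 162.63 × tan 34° = 162.63 × 0.6745
Depth = 109.70 m

110 m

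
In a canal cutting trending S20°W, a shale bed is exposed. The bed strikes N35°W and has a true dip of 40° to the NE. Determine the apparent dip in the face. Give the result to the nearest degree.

35°

Angle between strike (N35°W) and section (S20°W): β = 55°.
tan(apparent dip) = tan 40° · sin 55° = 0.6874
apparent dip = arctan 0.6874 = 34.50°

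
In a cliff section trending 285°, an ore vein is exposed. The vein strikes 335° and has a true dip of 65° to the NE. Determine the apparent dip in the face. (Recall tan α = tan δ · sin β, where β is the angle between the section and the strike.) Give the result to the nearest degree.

The strike is 335° and the section trends 285°; the acute angle between them is β = 50°.
tan(apparent dip) = tan 65° · sin 50° = 1.6428
apparent dip = arctan 1.6428 = 58.67°

59°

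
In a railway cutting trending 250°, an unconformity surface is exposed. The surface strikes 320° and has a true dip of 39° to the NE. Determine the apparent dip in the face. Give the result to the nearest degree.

37°

The strike is 320° and the section trends 250°; the acute angle between them is β = 70°.
tan(apparent dip) = tan 39° · sin 70° = 0.7609
apparent dip = arctan 0.7609 = 37.27°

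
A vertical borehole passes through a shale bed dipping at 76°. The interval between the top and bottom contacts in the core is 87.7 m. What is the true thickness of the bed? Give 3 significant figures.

True thickness t = h · cos(dip) = 87.7 × cos 76°
t = 87.7 × 0.2419 = 21.217 m

21.2 m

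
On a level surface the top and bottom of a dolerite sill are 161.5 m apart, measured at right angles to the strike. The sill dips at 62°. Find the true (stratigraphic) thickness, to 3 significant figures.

143 m

True thickness t = w · sin(dip) = 161.5 × sin 62°
t = 161.5 × 0.8829 = 142.596 m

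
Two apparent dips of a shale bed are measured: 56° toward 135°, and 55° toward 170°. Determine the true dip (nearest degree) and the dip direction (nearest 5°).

Represent each trace as a vector plunging at its apparent dip toward its trend (east-north-up frame): v₁ = (0.395, -0.395, -0.829), v₂ = (0.100, -0.565, -0.819).
The plane normal is n = v₁ × v₂ ∝ (0.144, -0.241, 0.184).
Dip δ = arctan(|n_h|/n_z) = arctan(0.281/0.184) = 56.8°.
The horizontal component of n points toward azimuth atan2(n_x, n_y) = 149°, the dip direction.

true dip 57°, dip direction 150°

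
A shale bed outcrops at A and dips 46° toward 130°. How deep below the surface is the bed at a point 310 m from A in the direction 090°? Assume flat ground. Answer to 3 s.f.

246 m

The hole lies 40° from the dip direction, so the down-dip offset is 310 × cos 40° = 237.47 m.
Depth = down-dip offset × tan(dip) = 237.47 × tan 46° = 237.47 × 1.0355
Depth = 245.91 m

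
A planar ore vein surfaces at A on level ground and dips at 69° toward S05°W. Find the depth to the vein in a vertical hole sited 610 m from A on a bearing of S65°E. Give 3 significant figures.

The hole lies 70° from the dip direction, so the down-dip offset is 610 × cos 70° = 208.63 m.
Depth = down-dip offset × tan(dip) = 208.63 × tan 69° = 208.63 × 2.6051
Depth = 543.51 m

544 m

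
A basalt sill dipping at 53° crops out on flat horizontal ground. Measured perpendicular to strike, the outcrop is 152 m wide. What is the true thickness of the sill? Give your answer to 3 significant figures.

True thickness t = w · sin(dip) = 152 × sin 53°
t = 152 × 0.7986 = 121.393 m

121 m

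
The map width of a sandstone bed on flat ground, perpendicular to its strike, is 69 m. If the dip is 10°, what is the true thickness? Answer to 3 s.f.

True thickness t = w · sin(dip) = 69 × sin 10°
t = 69 × 0.1736 = 11.982 m

12.0 m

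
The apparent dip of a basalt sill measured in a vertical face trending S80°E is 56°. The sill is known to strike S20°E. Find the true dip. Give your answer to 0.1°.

59.7°

β = acute angle between strike S20°E and section S80°E = 60°.
tan(true dip) = tan 56° / sin 60° = 1.7119
true dip = arctan 1.7119 = 59.71°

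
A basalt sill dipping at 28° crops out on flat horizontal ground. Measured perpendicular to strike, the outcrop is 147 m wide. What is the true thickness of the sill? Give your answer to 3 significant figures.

69.0 m

True thickness t = w · sin(dip) = 147 × sin 28°
t = 147 × 0.4695 = 69.012 m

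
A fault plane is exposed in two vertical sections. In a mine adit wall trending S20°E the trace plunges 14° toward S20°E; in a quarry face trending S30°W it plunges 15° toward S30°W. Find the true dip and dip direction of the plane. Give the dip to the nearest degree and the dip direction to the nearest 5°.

true dip 16°, dip direction 190°

Each apparent-dip line lies in the plane. As unit vectors (x east, y north, z up), v₁ plunges 14°→S20°E and v₂ plunges 15°→S30°W.
n = v₁ × v₂ = (-0.034, -0.203, 0.718) (taken with n_z > 0).
True dip = arccos(n_z / |n|) = arccos(0.9614) = 16.0°.
Dip direction = azimuth of (n_x, n_y) = atan2(-0.034, -0.203) = 189°.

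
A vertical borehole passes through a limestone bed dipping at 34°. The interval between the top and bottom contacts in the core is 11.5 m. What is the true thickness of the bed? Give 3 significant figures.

True thickness t = h · cos(dip) = 11.5 × cos 34°
t = 11.5 × 0.8290 = 9.534 m

9.53 m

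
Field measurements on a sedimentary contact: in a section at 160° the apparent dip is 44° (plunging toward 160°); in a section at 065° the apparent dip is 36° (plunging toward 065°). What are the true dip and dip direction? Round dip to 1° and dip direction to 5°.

Represent each trace as a vector plunging at its apparent dip toward its trend (east-north-up frame): v₁ = (0.246, -0.676, -0.695), v₂ = (0.733, 0.342, -0.588).
n = v₁ × v₂ = (0.635, -0.365, 0.580) (taken with n_z > 0).
tan δ = √(n_x²+n_y²)/n_z = 0.732/0.580, so δ = 51.6°.
Dip direction = azimuth of (n_x, n_y) = atan2(0.635, -0.365) = 120°.

true dip 52°, dip direction 120°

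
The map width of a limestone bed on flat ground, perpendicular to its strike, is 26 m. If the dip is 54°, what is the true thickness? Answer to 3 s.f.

21.0 m

True thickness t = w · sin(dip) = 26 × sin 54°
t = 26 × 0.8090 = 21.034 m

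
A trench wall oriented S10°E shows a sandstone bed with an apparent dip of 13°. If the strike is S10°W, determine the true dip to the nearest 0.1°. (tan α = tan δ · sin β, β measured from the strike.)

34.0°

The section is 20° from the strike.
tan δ = tan α / sin β = tan 13° / sin 20° = 0.2309 / 0.3420 = 0.6750
δ = arctan(0.6750) = 34.02°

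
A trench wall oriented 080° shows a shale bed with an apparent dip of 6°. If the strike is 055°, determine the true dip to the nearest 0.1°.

14.0°

The section is 25° from the strike.
tan δ = tan α / sin β = tan 6° / sin 25° = 0.1051 / 0.4226 = 0.2487
δ = arctan(0.2487) = 13.97°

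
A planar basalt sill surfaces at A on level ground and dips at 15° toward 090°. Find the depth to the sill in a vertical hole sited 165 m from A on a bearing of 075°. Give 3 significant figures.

The hole lies 15° from the dip direction, so the down-dip offset is 165 × cos 15° = 159.38 m.
Depth = down-dip offset × tan(dip) = 159.38 × tan 15° = 159.38 × 0.2679
Depth = 42.71 m

42.7 m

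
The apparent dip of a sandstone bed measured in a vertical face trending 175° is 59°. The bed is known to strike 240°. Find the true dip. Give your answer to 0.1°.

61.4°

The section is 65° from the strike.
tan δ = tan α / sin β = tan 59° / sin 65° = 1.6643 / 0.9063 = 1.8363
true dip = arctan 1.8363 = 61.43°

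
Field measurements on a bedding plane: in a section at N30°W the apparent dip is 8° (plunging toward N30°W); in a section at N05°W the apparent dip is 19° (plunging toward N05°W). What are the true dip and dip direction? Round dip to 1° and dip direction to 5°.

Each apparent-dip line lies in the plane. As unit vectors (x east, y north, z up), v₁ plunges 8°→N30°W and v₂ plunges 19°→N05°W.
The plane normal is n = v₁ × v₂ ∝ (0.148, 0.150, 0.396).
tan δ = √(n_x²+n_y²)/n_z = 0.211/0.396, so δ = 28.0°.
Dip direction = azimuth of (n_x, n_y) = atan2(0.148, 0.150) = 45°.

true dip 28°, dip direction 045°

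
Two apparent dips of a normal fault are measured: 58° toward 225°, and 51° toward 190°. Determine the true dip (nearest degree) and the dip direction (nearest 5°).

true dip 58°, dip direction 230°

The two traces are lines in the plane: v₁ = (sin 225°·cos 58°, cos 225°·cos 58°, −sin 58°), v₂ = (sin 190°·cos 51°, cos 190°·cos 51°, −sin 51°).
n = v₁ × v₂ = (-0.234, -0.199, 0.191) (taken with n_z > 0).
Dip δ = arctan(|n_h|/n_z) = arctan(0.307/0.191) = 58.1°.
Dip direction = atan2(-0.234, -0.199) = 230° (azimuth of n's horizontal projection).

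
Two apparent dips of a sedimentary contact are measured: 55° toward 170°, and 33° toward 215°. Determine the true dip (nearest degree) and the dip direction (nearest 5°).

true dip 57°, dip direction 150°

Represent each trace as a vector plunging at its apparent dip toward its trend (east-north-up frame): v₁ = (0.100, -0.565, -0.819), v₂ = (-0.481, -0.687, -0.545).
The plane normal is n = v₁ × v₂ ∝ (0.255, -0.448, 0.340).
Dip δ = arctan(|n_h|/n_z) = arctan(0.516/0.340) = 56.6°.
Dip direction = azimuth of (n_x, n_y) = atan2(0.255, -0.448) = 150°.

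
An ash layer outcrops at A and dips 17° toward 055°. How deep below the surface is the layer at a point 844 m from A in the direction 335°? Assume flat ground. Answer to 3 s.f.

44.8 m

The hole lies 80° from the dip direction, so the down-dip offset is 844 × cos 80° = 146.56 m.
Depth = down-dip offset × tan(dip) = 146.56 × tan 17° = 146.56 × 0.3057
Depth = 44.81 m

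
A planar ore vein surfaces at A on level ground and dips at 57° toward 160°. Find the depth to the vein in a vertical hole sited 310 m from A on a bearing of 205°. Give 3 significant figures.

338 m

The hole lies 45° from the dip direction, so the down-dip offset is 310 × cos 45° = 219.20 m.
Depth = down-dip offset × tan(dip) = 219.20 × tan 57° = 219.20 × 1.5399
Depth = 337.54 m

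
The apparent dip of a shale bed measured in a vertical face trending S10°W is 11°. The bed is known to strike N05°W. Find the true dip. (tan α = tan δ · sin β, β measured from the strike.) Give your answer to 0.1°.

36.9°

The section is 15° from the strike.
tan(true dip) = tan 11° / sin 15° = 0.7510
true dip = arctan 0.7510 = 36.91°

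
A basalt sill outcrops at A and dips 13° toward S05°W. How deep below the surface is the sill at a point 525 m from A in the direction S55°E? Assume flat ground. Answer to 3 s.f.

The hole lies 60° from the dip direction, so the down-dip offset is 525 × cos 60° = 262.50 m.
Depth = down-dip offset × tan(dip) = 262.50 × tan 13° = 262.50 × 0.2309
Depth = 60.60 m

60.6 m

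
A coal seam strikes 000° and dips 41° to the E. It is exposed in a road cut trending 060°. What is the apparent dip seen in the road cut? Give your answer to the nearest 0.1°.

37.0°

The strike is 000° and the section trends 060°; the acute angle between them is β = 60°.
tan α = tan 41° × sin 60° = 0.8693 × 0.8660 = 0.7528
apparent dip = arctan 0.7528 = 36.97°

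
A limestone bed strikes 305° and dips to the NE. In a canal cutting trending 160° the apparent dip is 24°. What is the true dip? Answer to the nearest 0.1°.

37.8°

β = acute angle between strike 305° and section 160° = 35°.
tan δ = tan α / sin β = tan 24° / sin 35° = 0.4452 / 0.5736 = 0.7762
true dip = arctan 0.7762 = 37.82°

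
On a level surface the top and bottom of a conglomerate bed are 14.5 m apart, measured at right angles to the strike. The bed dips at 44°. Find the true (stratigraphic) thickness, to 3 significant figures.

10.1 m

True thickness t = w · sin(dip) = 14.5 × sin 44°
t = 14.5 × 0.6947 = 10.073 m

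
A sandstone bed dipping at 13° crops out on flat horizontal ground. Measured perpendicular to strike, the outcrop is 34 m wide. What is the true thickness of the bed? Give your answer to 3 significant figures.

True thickness t = w · sin(dip) = 34 × sin 13°
t = 34 × 0.2250 = 7.648 m

7.65 m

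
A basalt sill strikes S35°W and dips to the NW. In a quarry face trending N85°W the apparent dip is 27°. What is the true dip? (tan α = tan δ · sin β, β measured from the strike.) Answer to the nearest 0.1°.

β = acute angle between strike S35°W and section N85°W = 60°.
tan δ = tan α / sin β = tan 27° / sin 60° = 0.5095 / 0.8660 = 0.5883
δ = arctan(0.5883) = 30.47°

30.5°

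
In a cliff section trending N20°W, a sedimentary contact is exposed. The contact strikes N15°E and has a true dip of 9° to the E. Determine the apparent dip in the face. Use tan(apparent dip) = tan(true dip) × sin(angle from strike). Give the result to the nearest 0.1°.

The section lies 35° from the strike.
tan(apparent dip) = tan 9° · sin 35° = 0.0908
α = arctan(0.0908) = 5.19°

5.2°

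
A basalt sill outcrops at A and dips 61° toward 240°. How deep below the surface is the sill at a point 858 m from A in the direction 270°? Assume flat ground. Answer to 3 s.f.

1340 m

The hole lies 30° from the dip direction, so the down-dip offset is 858 × cos 30° = 743.05 m.
Depth = down-dip offset × tan(dip) = 743.05 × tan 61° = 743.05 × 1.8040
Depth = 1340.50 m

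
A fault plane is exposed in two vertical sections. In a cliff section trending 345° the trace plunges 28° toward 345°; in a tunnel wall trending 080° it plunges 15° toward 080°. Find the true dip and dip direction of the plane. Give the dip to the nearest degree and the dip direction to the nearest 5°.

Each apparent-dip line lies in the plane. As unit vectors (x east, y north, z up), v₁ plunges 28°→345° and v₂ plunges 15°→080°.
n = v₁ × v₂ = (0.142, 0.506, 0.850) (taken with n_z > 0).
Dip δ = arctan(|n_h|/n_z) = arctan(0.525/0.850) = 31.7°.
Dip direction = atan2(0.142, 0.506) = 16° (azimuth of n's horizontal projection).

true dip 32°, dip direction 015°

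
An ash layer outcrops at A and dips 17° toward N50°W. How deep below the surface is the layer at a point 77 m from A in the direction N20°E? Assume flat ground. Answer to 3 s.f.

8.05 m

The hole lies 70° from the dip direction, so the down-dip offset is 77 × cos 70° = 26.34 m.
Depth = down-dip offset × tan(dip) = 26.34 × tan 17° = 26.34 × 0.3057
Depth = 8.05 m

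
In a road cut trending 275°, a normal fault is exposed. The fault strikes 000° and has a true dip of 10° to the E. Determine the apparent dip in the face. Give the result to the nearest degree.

Angle between strike (000°) and section (275°): β = 85°.
tan(apparent dip) = tan 10° · sin 85° = 0.1757
apparent dip = arctan 0.1757 = 9.96°

10°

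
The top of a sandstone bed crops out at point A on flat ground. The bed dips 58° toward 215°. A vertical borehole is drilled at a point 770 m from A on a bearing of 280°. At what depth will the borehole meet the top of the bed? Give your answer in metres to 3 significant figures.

The hole lies 65° from the dip direction, so the down-dip offset is 770 × cos 65° = 325.42 m.
Depth = down-dip offset × tan(dip) = 325.42 × tan 58° = 325.42 × 1.6003
Depth = 520.77 m

521 m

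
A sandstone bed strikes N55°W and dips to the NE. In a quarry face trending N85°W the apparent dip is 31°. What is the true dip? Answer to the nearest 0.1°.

50.2°

The section is 30° from the strike.
tan δ = tan α / sin β = tan 31° / sin 30° = 0.6009 / 0.5000 = 1.2017
δ = arctan(1.2017) = 50.23°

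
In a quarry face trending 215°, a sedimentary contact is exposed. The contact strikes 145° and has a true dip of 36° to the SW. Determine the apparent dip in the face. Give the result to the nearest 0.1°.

34.3°

The strike is 145° and the section trends 215°; the acute angle between them is β = 70°.
tan α = tan 36° × sin 70° = 0.7265 × 0.9397 = 0.6827
apparent dip = arctan 0.6827 = 34.32°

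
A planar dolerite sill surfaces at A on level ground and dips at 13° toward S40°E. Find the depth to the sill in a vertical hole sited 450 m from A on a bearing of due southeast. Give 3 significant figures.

103 m

The hole lies 5° from the dip direction, so the down-dip offset is 450 × cos 5° = 448.29 m.
Depth = down-dip offset × tan(dip) = 448.29 × tan 13° = 448.29 × 0.2309
Depth = 103.50 m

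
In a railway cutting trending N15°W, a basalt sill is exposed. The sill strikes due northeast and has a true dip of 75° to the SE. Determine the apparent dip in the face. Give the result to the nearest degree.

73°

The section lies 60° from the strike.
tan(apparent dip) = tan 75° · sin 60° = 3.2321
α = arctan(3.2321) = 72.81°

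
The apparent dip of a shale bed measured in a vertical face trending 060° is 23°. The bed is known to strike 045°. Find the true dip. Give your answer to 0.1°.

58.6°

The section is 15° from the strike.
tan δ = tan α / sin β = tan 23° / sin 15° = 0.4245 / 0.2588 = 1.6400
true dip = arctan 1.6400 = 58.63°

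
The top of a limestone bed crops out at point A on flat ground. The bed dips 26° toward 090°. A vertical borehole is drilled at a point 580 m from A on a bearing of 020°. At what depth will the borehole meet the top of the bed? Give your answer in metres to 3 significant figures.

The hole lies 70° from the dip direction, so the down-dip offset is 580 × cos 70° = 198.37 m.
Depth = down-dip offset × tan(dip) = 198.37 × tan 26° = 198.37 × 0.4877
Depth = 96.75 m

96.8 m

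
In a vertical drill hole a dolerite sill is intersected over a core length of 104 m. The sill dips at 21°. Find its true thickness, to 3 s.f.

97.1 m

True thickness t = h · cos(dip) = 104 × cos 21°
t = 104 × 0.9336 = 97.092 m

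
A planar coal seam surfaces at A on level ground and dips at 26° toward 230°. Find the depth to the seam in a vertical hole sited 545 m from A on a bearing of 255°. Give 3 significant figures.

The hole lies 25° from the dip direction, so the down-dip offset is 545 × cos 25° = 493.94 m.
Depth = down-dip offset × tan(dip) = 493.94 × tan 26° = 493.94 × 0.4877
Depth = 240.91 m

241 m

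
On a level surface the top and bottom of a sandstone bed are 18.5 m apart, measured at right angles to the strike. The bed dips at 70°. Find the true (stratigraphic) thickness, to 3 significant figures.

True thickness t = w · sin(dip) = 18.5 × sin 70°
t = 18.5 × 0.9397 = 17.384 m

17.4 m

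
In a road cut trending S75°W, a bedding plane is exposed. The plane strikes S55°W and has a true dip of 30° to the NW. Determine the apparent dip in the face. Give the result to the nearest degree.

The strike is S55°W and the section trends S75°W; the acute angle between them is β = 20°.
tan(apparent dip) = tan 30° · sin 20° = 0.1975
apparent dip = arctan 0.1975 = 11.17°

11°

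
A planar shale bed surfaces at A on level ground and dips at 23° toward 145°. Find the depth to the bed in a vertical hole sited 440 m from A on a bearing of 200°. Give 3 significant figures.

The hole lies 55° from the dip direction, so the down-dip offset is 440 × cos 55° = 252.37 m.
Depth = down-dip offset × tan(dip) = 252.37 × tan 23° = 252.37 × 0.4245
Depth = 107.13 m

107 m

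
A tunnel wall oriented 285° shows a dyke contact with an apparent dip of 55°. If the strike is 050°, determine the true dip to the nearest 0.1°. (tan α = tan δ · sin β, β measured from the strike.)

60.2°

β = acute angle between strike 050° and section 285° = 55°.
tan(true dip) = tan 55° / sin 55° = 1.7434
true dip = arctan 1.7434 = 60.16°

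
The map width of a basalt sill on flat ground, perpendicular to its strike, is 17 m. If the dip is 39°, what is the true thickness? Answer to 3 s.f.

10.7 m

True thickness t = w · sin(dip) = 17 × sin 39°
t = 17 × 0.6293 = 10.698 m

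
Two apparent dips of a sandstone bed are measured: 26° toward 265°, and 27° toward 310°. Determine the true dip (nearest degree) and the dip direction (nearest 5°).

Each apparent-dip line lies in the plane. As unit vectors (x east, y north, z up), v₁ plunges 26°→265° and v₂ plunges 27°→310°.
The plane normal is n = v₁ × v₂ ∝ (-0.287, 0.107, 0.566).
Dip δ = arctan(|n_h|/n_z) = arctan(0.306/0.566) = 28.4°.
Dip direction = azimuth of (n_x, n_y) = atan2(-0.287, 0.107) = 291°.

true dip 28°, dip direction 290°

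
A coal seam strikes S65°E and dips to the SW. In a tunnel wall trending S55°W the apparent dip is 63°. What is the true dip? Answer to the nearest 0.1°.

66.2°

The section is 60° from the strike.
tan(true dip) = tan 63° / sin 60° = 2.2662
δ = arctan(2.2662) = 66.19°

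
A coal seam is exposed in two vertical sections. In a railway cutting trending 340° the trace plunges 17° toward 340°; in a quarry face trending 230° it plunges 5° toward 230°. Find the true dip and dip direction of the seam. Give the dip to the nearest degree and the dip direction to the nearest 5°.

Represent each trace as a vector plunging at its apparent dip toward its trend (east-north-up frame): v₁ = (-0.327, 0.899, -0.292), v₂ = (-0.763, -0.640, -0.087).
n = v₁ × v₂ = (-0.266, 0.195, 0.895) (taken with n_z > 0).
True dip = arccos(n_z / |n|) = arccos(0.9385) = 20.2°.
Dip direction = azimuth of (n_x, n_y) = atan2(-0.266, 0.195) = 306°.

true dip 20°, dip direction 305°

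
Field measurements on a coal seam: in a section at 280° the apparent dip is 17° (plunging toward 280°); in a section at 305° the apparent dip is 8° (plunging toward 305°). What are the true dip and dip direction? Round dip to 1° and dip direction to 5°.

true dip 24°, dip direction 235°

The two traces are lines in the plane: v₁ = (sin 280°·cos 17°, cos 280°·cos 17°, −sin 17°), v₂ = (sin 305°·cos 8°, cos 305°·cos 8°, −sin 8°).
The plane normal is n = v₁ × v₂ ∝ (-0.143, -0.106, 0.400).
True dip = arccos(n_z / |n|) = arccos(0.9137) = 24.0°.
The horizontal component of n points toward azimuth atan2(n_x, n_y) = 233°, the dip direction.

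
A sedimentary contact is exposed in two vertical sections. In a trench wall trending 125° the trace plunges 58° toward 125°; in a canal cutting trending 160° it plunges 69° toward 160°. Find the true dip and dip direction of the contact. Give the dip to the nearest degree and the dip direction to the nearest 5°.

The two traces are lines in the plane: v₁ = (sin 125°·cos 58°, cos 125°·cos 58°, −sin 58°), v₂ = (sin 160°·cos 69°, cos 160°·cos 69°, −sin 69°).
Cross product v₁ × v₂ gives the pole to the plane: n ∝ (0.002, -0.301, 0.109).
Dip δ = arctan(|n_h|/n_z) = arctan(0.301/0.109) = 70.1°.
Dip direction = azimuth of (n_x, n_y) = atan2(0.002, -0.301) = 180°.

true dip 70°, dip direction 180°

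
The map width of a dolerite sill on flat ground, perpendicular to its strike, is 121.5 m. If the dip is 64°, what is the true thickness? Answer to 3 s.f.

109 m

True thickness t = w · sin(dip) = 121.5 × sin 64°
t = 121.5 × 0.8988 = 109.203 m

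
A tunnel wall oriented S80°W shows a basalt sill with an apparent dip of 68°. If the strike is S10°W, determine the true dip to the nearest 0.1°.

β = acute angle between strike S10°W and section S80°W = 70°.
tan(true dip) = tan 68° / sin 70° = 2.6339
true dip = arctan 2.6339 = 69.21°

69.2°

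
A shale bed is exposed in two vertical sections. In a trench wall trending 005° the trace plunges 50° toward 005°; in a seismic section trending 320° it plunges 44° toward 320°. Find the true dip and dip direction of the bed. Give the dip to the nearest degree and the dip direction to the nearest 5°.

The two traces are lines in the plane: v₁ = (sin 5°·cos 50°, cos 5°·cos 50°, −sin 50°), v₂ = (sin 320°·cos 44°, cos 320°·cos 44°, −sin 44°).
The plane normal is n = v₁ × v₂ ∝ (-0.023, 0.393, 0.327).
tan δ = √(n_x²+n_y²)/n_z = 0.394/0.327, so δ = 50.3°.
Dip direction = atan2(-0.023, 0.393) = 357° (azimuth of n's horizontal projection).

true dip 50°, dip direction 355°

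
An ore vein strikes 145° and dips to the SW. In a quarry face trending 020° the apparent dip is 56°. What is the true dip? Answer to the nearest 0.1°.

The section is 55° from the strike.
tan δ = tan α / sin β = tan 56° / sin 55° = 1.4826 / 0.8192 = 1.8099
true dip = arctan 1.8099 = 61.08°

61.1°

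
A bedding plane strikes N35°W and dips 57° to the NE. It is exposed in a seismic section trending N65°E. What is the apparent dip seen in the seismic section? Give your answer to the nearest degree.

57°

The strike is N35°W and the section trends N65°E; the acute angle between them is β = 80°.
tan α = tan 57° × sin 80° = 1.5399 × 0.9848 = 1.5165
α = arctan(1.5165) = 56.60°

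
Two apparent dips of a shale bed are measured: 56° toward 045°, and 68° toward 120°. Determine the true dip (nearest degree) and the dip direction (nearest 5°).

Represent each trace as a vector plunging at its apparent dip toward its trend (east-north-up frame): v₁ = (0.395, 0.395, -0.829), v₂ = (0.324, -0.187, -0.927).
Cross product v₁ × v₂ gives the pole to the plane: n ∝ (0.522, -0.098, 0.202).
Dip δ = arctan(|n_h|/n_z) = arctan(0.531/0.202) = 69.1°.
Dip direction = atan2(0.522, -0.098) = 101° (azimuth of n's horizontal projection).

true dip 69°, dip direction 100°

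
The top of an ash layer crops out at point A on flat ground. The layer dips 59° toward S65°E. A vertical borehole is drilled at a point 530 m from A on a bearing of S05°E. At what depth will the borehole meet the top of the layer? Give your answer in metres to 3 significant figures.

The hole lies 60° from the dip direction, so the down-dip offset is 530 × cos 60° = 265.00 m.
Depth = down-dip offset × tan(dip) = 265.00 × tan 59° = 265.00 × 1.6643
Depth = 441.03 m

441 m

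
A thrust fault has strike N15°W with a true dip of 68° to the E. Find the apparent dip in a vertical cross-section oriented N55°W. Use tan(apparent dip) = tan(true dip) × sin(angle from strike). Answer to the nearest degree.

58°

The strike is N15°W and the section trends N55°W; the acute angle between them is β = 40°.
tan(apparent dip) = tan 68° · sin 40° = 1.5910
α = arctan(1.5910) = 57.85°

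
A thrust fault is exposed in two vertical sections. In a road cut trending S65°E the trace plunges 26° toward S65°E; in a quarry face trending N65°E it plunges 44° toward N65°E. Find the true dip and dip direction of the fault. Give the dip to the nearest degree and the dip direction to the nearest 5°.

The two traces are lines in the plane: v₁ = (sin 115°·cos 26°, cos 115°·cos 26°, −sin 26°), v₂ = (sin 65°·cos 44°, cos 65°·cos 44°, −sin 44°).
n = v₁ × v₂ = (0.397, 0.280, 0.495) (taken with n_z > 0).
tan δ = √(n_x²+n_y²)/n_z = 0.486/0.495, so δ = 44.5°.
Dip direction = atan2(0.397, 0.280) = 55° (azimuth of n's horizontal projection).

true dip 44°, dip direction 055°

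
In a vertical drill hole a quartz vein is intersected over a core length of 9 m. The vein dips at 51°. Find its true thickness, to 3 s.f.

True thickness t = h · cos(dip) = 9 × cos 51°
t = 9 × 0.6293 = 5.664 m

5.66 m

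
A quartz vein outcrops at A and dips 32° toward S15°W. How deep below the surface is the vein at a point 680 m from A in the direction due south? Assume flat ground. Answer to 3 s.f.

The hole lies 15° from the dip direction, so the down-dip offset is 680 × cos 15° = 656.83 m.
Depth = down-dip offset × tan(dip) = 656.83 × tan 32° = 656.83 × 0.6249
Depth = 410.43 m

410 m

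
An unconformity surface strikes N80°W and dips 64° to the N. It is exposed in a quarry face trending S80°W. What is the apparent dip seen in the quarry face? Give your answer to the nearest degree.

35°

The strike is N80°W and the section trends S80°W; the acute angle between them is β = 20°.
tan(apparent dip) = tan 64° · sin 20° = 0.7012
apparent dip = arctan 0.7012 = 35.04°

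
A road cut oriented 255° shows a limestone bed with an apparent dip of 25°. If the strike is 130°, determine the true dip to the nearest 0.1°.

29.7°

The section is 55° from the strike.
tan(true dip) = tan 25° / sin 55° = 0.5693
δ = arctan(0.5693) = 29.65°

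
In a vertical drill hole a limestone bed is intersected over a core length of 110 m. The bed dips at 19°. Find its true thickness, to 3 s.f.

104 m

True thickness t = h · cos(dip) = 110 × cos 19°
t = 110 × 0.9455 = 104.007 m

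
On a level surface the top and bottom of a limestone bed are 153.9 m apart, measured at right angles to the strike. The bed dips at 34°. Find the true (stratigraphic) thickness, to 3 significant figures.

86.1 m

True thickness t = w · sin(dip) = 153.9 × sin 34°
t = 153.9 × 0.5592 = 86.060 m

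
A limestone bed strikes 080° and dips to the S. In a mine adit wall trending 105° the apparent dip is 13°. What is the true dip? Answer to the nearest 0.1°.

β = acute angle between strike 080° and section 105° = 25°.
tan(true dip) = tan 13° / sin 25° = 0.5463
true dip = arctan 0.5463 = 28.65°

28.6°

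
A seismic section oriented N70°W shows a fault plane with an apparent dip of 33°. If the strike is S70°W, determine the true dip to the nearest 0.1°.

β = acute angle between strike S70°W and section N70°W = 40°.
tan δ = tan α / sin β = tan 33° / sin 40° = 0.6494 / 0.6428 = 1.0103
δ = arctan(1.0103) = 45.29°

45.3°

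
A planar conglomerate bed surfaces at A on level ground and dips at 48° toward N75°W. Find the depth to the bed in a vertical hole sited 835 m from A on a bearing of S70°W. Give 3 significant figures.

760 m

The hole lies 35° from the dip direction, so the down-dip offset is 835 × cos 35° = 683.99 m.
Depth = down-dip offset × tan(dip) = 683.99 × tan 48° = 683.99 × 1.1106
Depth = 759.65 m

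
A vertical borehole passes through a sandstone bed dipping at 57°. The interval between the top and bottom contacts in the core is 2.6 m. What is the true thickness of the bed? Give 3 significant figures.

1.42 m

True thickness t = h · cos(dip) = 2.6 × cos 57°
t = 2.6 × 0.5446 = 1.416 m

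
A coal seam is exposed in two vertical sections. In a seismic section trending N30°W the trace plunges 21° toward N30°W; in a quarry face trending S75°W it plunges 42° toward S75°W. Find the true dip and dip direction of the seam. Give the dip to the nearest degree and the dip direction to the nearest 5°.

The two traces are lines in the plane: v₁ = (sin 330°·cos 21°, cos 330°·cos 21°, −sin 21°), v₂ = (sin 255°·cos 42°, cos 255°·cos 42°, −sin 42°).
Cross product v₁ × v₂ gives the pole to the plane: n ∝ (-0.610, -0.055, 0.670).
True dip = arccos(n_z / |n|) = arccos(0.7382) = 42.4°.
Dip direction = azimuth of (n_x, n_y) = atan2(-0.610, -0.055) = 265°.

true dip 42°, dip direction 265°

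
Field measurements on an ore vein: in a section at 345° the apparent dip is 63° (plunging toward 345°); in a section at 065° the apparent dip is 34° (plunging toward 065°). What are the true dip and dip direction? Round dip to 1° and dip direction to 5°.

true dip 63°, dip direction 355°

Each apparent-dip line lies in the plane. As unit vectors (x east, y north, z up), v₁ plunges 63°→345° and v₂ plunges 34°→065°.
n = v₁ × v₂ = (-0.067, 0.735, 0.371) (taken with n_z > 0).
tan δ = √(n_x²+n_y²)/n_z = 0.738/0.371, so δ = 63.3°.
Dip direction = atan2(-0.067, 0.735) = 355° (azimuth of n's horizontal projection).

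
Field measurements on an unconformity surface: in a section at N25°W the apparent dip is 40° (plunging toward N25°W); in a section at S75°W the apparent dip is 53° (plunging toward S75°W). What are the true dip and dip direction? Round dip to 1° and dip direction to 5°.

Each apparent-dip line lies in the plane. As unit vectors (x east, y north, z up), v₁ plunges 40°→N25°W and v₂ plunges 53°→S75°W.
The plane normal is n = v₁ × v₂ ∝ (-0.655, 0.115, 0.454).
True dip = arccos(n_z / |n|) = arccos(0.5641) = 55.7°.
Dip direction = azimuth of (n_x, n_y) = atan2(-0.655, 0.115) = 280°.

true dip 56°, dip direction 280°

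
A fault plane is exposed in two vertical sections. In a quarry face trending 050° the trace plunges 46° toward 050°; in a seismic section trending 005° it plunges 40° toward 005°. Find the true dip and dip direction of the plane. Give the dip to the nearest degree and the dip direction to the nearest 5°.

true dip 46°, dip direction 040°

Represent each trace as a vector plunging at its apparent dip toward its trend (east-north-up frame): v₁ = (0.532, 0.447, -0.719), v₂ = (0.067, 0.763, -0.643).
Cross product v₁ × v₂ gives the pole to the plane: n ∝ (0.262, 0.294, 0.376).
Dip δ = arctan(|n_h|/n_z) = arctan(0.394/0.376) = 46.3°.
Dip direction = azimuth of (n_x, n_y) = atan2(0.262, 0.294) = 42°.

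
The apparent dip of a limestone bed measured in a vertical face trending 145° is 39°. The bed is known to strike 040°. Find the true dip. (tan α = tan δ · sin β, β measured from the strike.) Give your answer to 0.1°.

40.0°

The section is 75° from the strike.
tan(true dip) = tan 39° / sin 75° = 0.8384
δ = arctan(0.8384) = 39.97°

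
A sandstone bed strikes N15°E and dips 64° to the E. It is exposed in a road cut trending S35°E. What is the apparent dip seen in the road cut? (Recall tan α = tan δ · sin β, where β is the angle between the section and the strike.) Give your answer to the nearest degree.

58°

The strike is N15°E and the section trends S35°E; the acute angle between them is β = 50°.
tan α = tan 64° × sin 50° = 2.0503 × 0.7660 = 1.5706
α = arctan(1.5706) = 57.52°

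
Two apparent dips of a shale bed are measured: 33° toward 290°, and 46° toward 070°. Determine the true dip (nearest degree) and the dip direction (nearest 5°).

true dip 68°, dip direction 005°

The two traces are lines in the plane: v₁ = (sin 290°·cos 33°, cos 290°·cos 33°, −sin 33°), v₂ = (sin 70°·cos 46°, cos 70°·cos 46°, −sin 46°).
n = v₁ × v₂ = (0.077, 0.922, 0.374) (taken with n_z > 0).
Dip δ = arctan(|n_h|/n_z) = arctan(0.926/0.374) = 68.0°.
The horizontal component of n points toward azimuth atan2(n_x, n_y) = 5°, the dip direction.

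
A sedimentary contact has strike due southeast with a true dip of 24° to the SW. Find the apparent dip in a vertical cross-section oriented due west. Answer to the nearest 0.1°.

The strike is due southeast and the section trends due west; the acute angle between them is β = 45°.
tan(apparent dip) = tan 24° · sin 45° = 0.3148
apparent dip = arctan 0.3148 = 17.48°

17.5°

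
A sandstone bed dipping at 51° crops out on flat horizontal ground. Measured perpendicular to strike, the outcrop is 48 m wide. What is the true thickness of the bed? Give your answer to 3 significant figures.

37.3 m

True thickness t = w · sin(dip) = 48 × sin 51°
t = 48 × 0.7771 = 37.303 m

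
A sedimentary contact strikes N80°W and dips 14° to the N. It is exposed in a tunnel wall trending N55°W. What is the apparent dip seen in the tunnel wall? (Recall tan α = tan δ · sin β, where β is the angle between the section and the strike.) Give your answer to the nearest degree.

6°

The section lies 25° from the strike.
tan(apparent dip) = tan 14° · sin 25° = 0.1054
apparent dip = arctan 0.1054 = 6.02°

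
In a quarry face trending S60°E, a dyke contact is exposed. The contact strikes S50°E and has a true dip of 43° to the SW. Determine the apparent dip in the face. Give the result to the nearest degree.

Angle between strike (S50°E) and section (S60°E): β = 10°.
tan(apparent dip) = tan 43° · sin 10° = 0.1619
α = arctan(0.1619) = 9.20°

9°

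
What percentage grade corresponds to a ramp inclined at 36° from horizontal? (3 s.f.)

72.7%

grade % = 100 × tan 36° = 100 × 0.7265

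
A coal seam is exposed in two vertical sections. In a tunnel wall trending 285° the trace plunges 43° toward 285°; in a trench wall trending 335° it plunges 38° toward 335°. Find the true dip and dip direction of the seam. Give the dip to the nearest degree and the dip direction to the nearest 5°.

Each apparent-dip line lies in the plane. As unit vectors (x east, y north, z up), v₁ plunges 43°→285° and v₂ plunges 38°→335°.
n = v₁ × v₂ = (-0.371, 0.208, 0.441) (taken with n_z > 0).
Dip δ = arctan(|n_h|/n_z) = arctan(0.425/0.441) = 43.9°.
Dip direction = azimuth of (n_x, n_y) = atan2(-0.371, 0.208) = 299°.

true dip 44°, dip direction 300°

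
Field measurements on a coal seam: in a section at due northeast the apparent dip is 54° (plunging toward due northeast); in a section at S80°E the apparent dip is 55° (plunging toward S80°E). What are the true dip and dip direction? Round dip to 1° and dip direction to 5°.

true dip 58°, dip direction 075°

Each apparent-dip line lies in the plane. As unit vectors (x east, y north, z up), v₁ plunges 54°→due northeast and v₂ plunges 55°→S80°E.
n = v₁ × v₂ = (0.421, 0.117, 0.276) (taken with n_z > 0).
tan δ = √(n_x²+n_y²)/n_z = 0.437/0.276, so δ = 57.7°.
The horizontal component of n points toward azimuth atan2(n_x, n_y) = 75°, the dip direction.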